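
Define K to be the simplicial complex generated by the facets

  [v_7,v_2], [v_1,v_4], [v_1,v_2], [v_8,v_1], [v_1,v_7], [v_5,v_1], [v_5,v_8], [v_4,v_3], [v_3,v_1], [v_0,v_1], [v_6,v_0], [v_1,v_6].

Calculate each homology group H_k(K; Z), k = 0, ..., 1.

H_0 ≅ Z,  H_1 ≅ Z^4.

Fix the vertex order v_0 < v_1 < v_2 < v_3 < v_4 < v_5 < v_6 < v_7 < v_8 and write every simplex with vertices in increasing order. Then dim K = 1 and the simplices of K are:

  0-simplices (9): [v_0], [v_1], [v_2], [v_3], [v_4], [v_5], [v_6], [v_7], [v_8]
  1-simplices (12): [v_0,v_1], [v_0,v_6], [v_1,v_2], [v_1,v_3], [v_1,v_4], [v_1,v_5], [v_1,v_6], [v_1,v_7], [v_1,v_8], [v_2,v_7], [v_3,v_4], [v_5,v_8]

Hence C_0 ≅ Z^9, C_1 ≅ Z^12.

The boundary map ∂_1: C_1 → C_0 sends each edge [p,q] (with p < q) to q − p.
This gives a 9×12 integer matrix of rank 8; reducing to Smith normal form yields diagonal entries (1,1,1,1,1,1,1,1).

Computing H_k = (kernel of ∂_k) / (image of ∂_{k+1}):

  H_0: rank C_0 − rank ∂_1 = 9 − 8 = 1, and the invariant factors of ∂_1 are all 1, so H_0 ≅ Z.
  H_1: rank ker ∂_1 − rank ∂_2 = (12 − 8) − 0 = 4, and there is no ∂_2, so H_1 ≅ Z^4.

As a check, the Euler characteristic is 9 − 12 = -3, which agrees with 1 − 4 = -3.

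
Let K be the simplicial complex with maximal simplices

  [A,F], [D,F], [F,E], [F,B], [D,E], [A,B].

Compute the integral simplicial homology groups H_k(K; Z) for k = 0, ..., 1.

H_0 ≅ Z,  H_1 ≅ Z^2.

We work with the vertex ordering A < B < D < E < F. The simplices of K, each written with vertices in increasing order, are:

  0-simplices (5): A, B, D, E, F
  1-simplices (6): AB, AF, BF, DE, DF, EF

so the chain groups are C_0 ≅ Z^5, C_1 ≅ Z^6.

Boundary ∂_1: C_1 → C_0 maps an edge to its endpoints' difference, ∂[p,q] = q − p. For instance
  ∂AB = B − A.
The resulting 5×6 matrix has rank 4, and its Smith normal form has invariant factors (1,1,1,1).

From H_k ≅ ker(∂_k) / im(∂_{k+1}) we obtain:

  H_0: rank C_0 − rank ∂_1 = 5 − 4 = 1, and the invariant factors of ∂_1 are all 1, so H_0 ≅ Z.
  H_1: rank ker ∂_1 − rank ∂_2 = (6 − 4) − 0 = 2, and there is no ∂_2, so H_1 ≅ Z^2.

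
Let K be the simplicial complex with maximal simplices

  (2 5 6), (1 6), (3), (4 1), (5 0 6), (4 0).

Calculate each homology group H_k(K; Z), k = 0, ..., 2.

H_0 = Z^2,  H_1 = Z,  H_2 = 0.

Order the vertices as 0 < 1 < 2 < 3 < 4 < 5 < 6. Listing each simplex with vertices in this order, K has dimension 2 with simplices:

  0-simplices (7): [0], [1], [2], [3], [4], [5], [6]
  1-simplices (8): [0,4], [0,5], [0,6], [1,4], [1,6], [2,5], [2,6], [5,6]
  2-simplices (2): [0,5,6], [2,5,6]

giving chain groups C_0 ≅ Z^7, C_1 ≅ Z^8, C_2 ≅ Z^2.

The boundary map ∂_1: C_1 → C_0 is given by ∂[p,q] = [q] − [p]. For instance
  ∂[2,5] = [5] − [2].
As a 7×8 matrix over Z this has rank 5, with invariant factors (1,1,1,1,1).

The boundary map ∂_2: C_2 → C_1 sends each 2-simplex [p,q,r] to [q,r] − [p,r] + [p,q]. For instance
  ∂[0,5,6] = [5,6] − [0,6] + [0,5],
  ∂[2,5,6] = [5,6] − [2,6] + [2,5].
The 8×2 boundary matrix has rank 2 and Smith normal form diag(1,1).

Computing H_k = (kernel of ∂_k) / (image of ∂_{k+1}):

  H_0: rank C_0 − rank ∂_1 = 7 − 5 = 2, and the invariant factors of ∂_1 are all 1, so H_0 = Z^2.
  H_1: rank ker ∂_1 − rank ∂_2 = (8 − 5) − 2 = 1, and the invariant factors of ∂_2 are all 1, so H_1 = Z.
  H_2: rank ker ∂_2 − rank ∂_3 = (2 − 2) − 0 = 0, and there is no ∂_3, so H_2 = 0.

As a check, the Euler characteristic is 7 − 8 + 2 = 1, which agrees with 2 − 1 + 0 = 1.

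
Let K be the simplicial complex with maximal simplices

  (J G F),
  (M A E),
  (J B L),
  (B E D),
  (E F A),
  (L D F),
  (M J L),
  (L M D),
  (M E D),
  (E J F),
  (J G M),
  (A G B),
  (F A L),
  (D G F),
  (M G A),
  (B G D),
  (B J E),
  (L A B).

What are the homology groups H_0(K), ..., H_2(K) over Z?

H_0 = Z,  H_1 = Z^2,  H_2 = Z.

We work with the vertex ordering A < B < D < E < F < G < J < L < M. The simplices of K, each written with vertices in increasing order, are:

  0-simplices (9): A, B, D, E, F, G, J, L, M
  1-simplices (27): AB, AE, AF, AG, AL, AM, BD, BE, BG, BJ, BL, DE, DF, DG, DL, DM, EF, EJ, EM, FG, FJ, FL, GJ, GM, JL, JM, LM
  2-simplices (18): ABG, ABL, AEF, AEM, AFL, AGM, BDE, BDG, BEJ, BJL, DEM, DFG, DFL, DLM, EFJ, FGJ, GJM, JLM

so the chain groups are C_0 ≅ Z^9, C_1 ≅ Z^27, C_2 ≅ Z^18.

Boundary ∂_1: C_1 → C_0 is given by ∂[p,q] = [q] − [p]. For instance
  ∂JM = M − J.
The resulting 9×27 matrix has rank 8, and its Smith normal form has invariant factors (1,1,1,1,1,1,1,1).

The boundary map ∂_2: C_2 → C_1 acts by ∂[p,q,r] = [q,r] − [p,r] + [p,q]. For instance
  ∂DEM = EM − DM + DE,
  ∂AEM = EM − AM + AE.
This gives a 27×18 integer matrix of rank 17; reducing to Smith normal form yields diagonal entries (1,1,1,1,1,1,1,1,1,1,1,1,1,1,1,1,1).

Now H_k = ker ∂_k / im ∂_{k+1}, so:

  H_0: rank C_0 − rank ∂_1 = 9 − 8 = 1, and the invariant factors of ∂_1 are all 1, so H_0 ≅ Z.
  H_1: rank ker ∂_1 − rank ∂_2 = (27 − 8) − 17 = 2, and the invariant factors of ∂_2 are all 1, so H_1 ≅ Z^2.
  H_2: rank ker ∂_2 − rank ∂_3 = (18 − 17) − 0 = 1, and there is no ∂_3, so H_2 ≅ Z.

(K is a triangulation of the torus T^2.)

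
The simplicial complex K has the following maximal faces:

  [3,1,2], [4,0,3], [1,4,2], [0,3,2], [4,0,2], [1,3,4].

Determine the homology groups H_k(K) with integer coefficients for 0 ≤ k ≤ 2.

H_0 = Z,  H_1 = 0,  H_2 = Z.

Fix the vertex order 0 < 1 < 2 < 3 < 4 and write every simplex with vertices in increasing order. Then dim K = 2 and the simplices of K are:

  0-simplices (5): [0], [1], [2], [3], [4]
  1-simplices (9): [0,2], [0,3], [0,4], [1,2], [1,3], [1,4], [2,3], [2,4], [3,4]
  2-simplices (6): [0,2,3], [0,2,4], [0,3,4], [1,2,3], [1,2,4], [1,3,4]

so the chain groups are C_0 ≅ Z^5, C_1 ≅ Z^9, C_2 ≅ Z^6.

∂_1: C_1 → C_0 maps an edge to its endpoints' difference, ∂[p,q] = q − p. For instance
  ∂[1,3] = [3] − [1].
This gives a 5×9 integer matrix of rank 4; reducing to Smith normal form yields diagonal entries (1,1,1,1).

The boundary map ∂_2: C_2 → C_1 acts by ∂[p,q,r] = [q,r] − [p,r] + [p,q]. For instance
  ∂[0,2,4] = [2,4] − [0,4] + [0,2],
  ∂[0,2,3] = [2,3] − [0,3] + [0,2].
The resulting 9×6 matrix has rank 5, and its Smith normal form has invariant factors (1,1,1,1,1).

Now H_k = ker ∂_k / im ∂_{k+1}, so:

  H_0: rank C_0 − rank ∂_1 = 5 − 4 = 1, and the invariant factors of ∂_1 are all 1, so H_0 = Z.
  H_1: rank ker ∂_1 − rank ∂_2 = (9 − 4) − 5 = 0, and the invariant factors of ∂_2 are all 1, so H_1 = 0.
  H_2: rank ker ∂_2 − rank ∂_3 = (6 − 5) − 0 = 1, and there is no ∂_3, so H_2 = Z.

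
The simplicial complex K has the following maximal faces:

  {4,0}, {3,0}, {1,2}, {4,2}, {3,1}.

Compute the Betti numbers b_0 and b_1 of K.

b_0 = 1, b_1 = 1.

K has 5 vertices, 5 edges.
rank ∂_0 = 0, rank ∂_1 = 4 ⇒ b_0 = 5 − 0 − 4 = 1; all invariant factors of ∂_1 are 1 so no torsion. So H_0 ≅ Z.
rank ∂_1 = 4, rank ∂_2 = 0 ⇒ b_1 = 5 − 4 − 0 = 1. So H_1 ≅ Z.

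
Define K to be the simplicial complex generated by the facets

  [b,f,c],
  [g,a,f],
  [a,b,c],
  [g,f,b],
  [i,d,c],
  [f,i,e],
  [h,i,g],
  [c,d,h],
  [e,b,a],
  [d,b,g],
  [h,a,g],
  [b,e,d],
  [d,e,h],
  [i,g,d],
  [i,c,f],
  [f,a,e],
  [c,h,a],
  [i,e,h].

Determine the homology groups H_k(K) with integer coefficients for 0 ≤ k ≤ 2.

Fix the vertex order a < b < c < d < e < f < g < h < i and write every simplex with vertices in increasing order. Then dim K = 2 and the simplices of K are:

  0-simplices (9): a, b, c, d, e, f, g, h, i
  1-simplices (27): ab, ac, ae, af, ag, ah, bc, bd, be, bf, bg, cd, cf, ch, ci, de, dg, dh, di, ef, eh, ei, fg, fi, gh, gi, hi
  2-simplices (18): abc, abe, ach, aef, afg, agh, bcf, bde, bdg, bfg, cdh, cdi, cfi, deh, dgi, efi, ehi, ghi

so the chain groups are C_0 ≅ Z^9, C_1 ≅ Z^27, C_2 ≅ Z^18.

∂_1: C_1 → C_0 maps an edge to its endpoints' difference, ∂[p,q] = q − p.
This gives a 9×27 integer matrix of rank 8; reducing to Smith normal form yields diagonal entries (1,1,1,1,1,1,1,1).

The boundary map ∂_2: C_2 → C_1 acts by ∂[p,q,r] = [q,r] − [p,r] + [p,q]. For instance
  ∂bdg = dg − bg + bd,
  ∂cfi = fi − ci + cf.
As a 27×18 matrix over Z this has rank 18, with invariant factors (1,1,1,1,1,1,1,1,1,1,1,1,1,1,1,1,1,2).

From H_k ≅ ker(∂_k) / im(∂_{k+1}) we obtain:

  H_0: rank C_0 − rank ∂_1 = 9 − 8 = 1, and the invariant factors of ∂_1 are all 1, so H_0 ≅ Z.
  H_1: rank ker ∂_1 − rank ∂_2 = (27 − 8) − 18 = 1, and ∂_2 has invariant factor 2 > 1, so H_1 ≅ Z ⊕ Z/2.
  H_2: rank ker ∂_2 − rank ∂_3 = (18 − 18) − 0 = 0, and there is no ∂_3, so H_2 ≅ 0.

(K is a triangulation of the Klein bottle.)

H_0 = Z,  H_1 = Z ⊕ Z/2,  H_2 = 0.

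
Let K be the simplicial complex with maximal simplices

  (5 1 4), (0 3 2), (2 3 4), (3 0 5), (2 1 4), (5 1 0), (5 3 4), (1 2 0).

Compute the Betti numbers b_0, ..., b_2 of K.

K has 6 vertices, 12 edges, 8 triangles.
rank ∂_0 = 0, rank ∂_1 = 5 ⇒ b_0 = 6 − 0 − 5 = 1; all invariant factors of ∂_1 are 1 so no torsion. So H_0 = Z.
rank ∂_1 = 5, rank ∂_2 = 7 ⇒ b_1 = 12 − 5 − 7 = 0; all invariant factors of ∂_2 are 1 so no torsion. So H_1 = 0.
rank ∂_2 = 7, rank ∂_3 = 0 ⇒ b_2 = 8 − 7 − 0 = 1. So H_2 = Z.

b_0 = 1, b_1 = 0, b_2 = 1.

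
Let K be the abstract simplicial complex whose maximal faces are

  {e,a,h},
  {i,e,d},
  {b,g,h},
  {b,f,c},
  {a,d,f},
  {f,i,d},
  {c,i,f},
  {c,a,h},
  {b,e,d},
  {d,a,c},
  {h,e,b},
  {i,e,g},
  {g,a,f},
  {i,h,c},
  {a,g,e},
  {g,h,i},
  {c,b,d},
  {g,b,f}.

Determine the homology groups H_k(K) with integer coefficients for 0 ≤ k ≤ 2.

H_0 ≅ Z,  H_1 ≅ Z ⊕ Z/2,  H_2 = 0.

Order the vertices as a < b < c < d < e < f < g < h < i. Listing each simplex with vertices in this order, K has dimension 2 with simplices:

  0-simplices (9): a, b, c, d, e, f, g, h, i
  1-simplices (27): ac, ad, ae, af, ag, ah, bc, bd, be, bf, bg, bh, cd, cf, ch, ci, de, df, di, eg, eh, ei, fg, fi, gh, gi, hi
  2-simplices (18): acd, ach, adf, aeg, aeh, afg, bcd, bcf, bde, beh, bfg, bgh, cfi, chi, dei, dfi, egi, ghi

Hence C_0 ≅ Z^9, C_1 ≅ Z^27, C_2 ≅ Z^18.

The boundary map ∂_1: C_1 → C_0 sends each edge [p,q] (with p < q) to q − p.
This gives a 9×27 integer matrix of rank 8; reducing to Smith normal form yields diagonal entries (1,1,1,1,1,1,1,1).

∂_2: C_2 → C_1 maps a triangle to the signed sum of its edges. For instance
  ∂acd = cd − ad + ac,
  ∂bcd = cd − bd + bc.
This gives a 27×18 integer matrix of rank 18; reducing to Smith normal form yields diagonal entries (1,1,1,1,1,1,1,1,1,1,1,1,1,1,1,1,1,2).

From H_k ≅ ker(∂_k) / im(∂_{k+1}) we obtain:

  H_0: rank C_0 − rank ∂_1 = 9 − 8 = 1, and the invariant factors of ∂_1 are all 1, so H_0 = Z.
  H_1: rank ker ∂_1 − rank ∂_2 = (27 − 8) − 18 = 1, and ∂_2 has invariant factor 2 > 1, so H_1 = Z ⊕ Z/2.
  H_2: rank ker ∂_2 − rank ∂_3 = (18 − 18) − 0 = 0, and there is no ∂_3, so H_2 = 0.

As a check, the Euler characteristic is 9 − 27 + 18 = 0, which agrees with 1 − 1 + 0 = 0.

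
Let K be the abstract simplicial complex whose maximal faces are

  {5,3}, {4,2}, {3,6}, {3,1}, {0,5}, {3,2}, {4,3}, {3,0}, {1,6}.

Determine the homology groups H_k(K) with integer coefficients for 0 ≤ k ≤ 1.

H_0 = Z,  H_1 = Z^3.

Fix the vertex order 0 < 1 < 2 < 3 < 4 < 5 < 6 and write every simplex with vertices in increasing order. Then dim K = 1 and the simplices of K are:

  0-simplices (7): [0], [1], [2], [3], [4], [5], [6]
  1-simplices (9): [0,3], [0,5], [1,3], [1,6], [2,3], [2,4], [3,4], [3,5], [3,6]

giving chain groups C_0 ≅ Z^7, C_1 ≅ Z^9.

∂_1: C_1 → C_0 maps an edge to its endpoints' difference, ∂[p,q] = q − p. For instance
  ∂[0,5] = [5] − [0].
This gives a 7×9 integer matrix of rank 6; reducing to Smith normal form yields diagonal entries (1,1,1,1,1,1).

Computing H_k = (kernel of ∂_k) / (image of ∂_{k+1}):

  H_0: rank C_0 − rank ∂_1 = 7 − 6 = 1, and the invariant factors of ∂_1 are all 1, so H_0 ≅ Z.
  H_1: rank ker ∂_1 − rank ∂_2 = (9 − 6) − 0 = 3, and there is no ∂_2, so H_1 ≅ Z^3.

As a check, the Euler characteristic is 7 − 9 = -2, which agrees with 1 − 3 = -2.
(K is a triangulation of a wedge of 3 circles.)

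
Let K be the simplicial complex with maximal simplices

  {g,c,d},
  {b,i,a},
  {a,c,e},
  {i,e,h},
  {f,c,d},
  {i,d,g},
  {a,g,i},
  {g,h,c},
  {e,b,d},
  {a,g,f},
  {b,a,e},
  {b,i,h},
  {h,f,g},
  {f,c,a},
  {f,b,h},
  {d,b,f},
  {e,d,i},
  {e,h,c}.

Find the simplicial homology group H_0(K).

H_0 = Z.

We work with the vertex ordering a < b < c < d < e < f < g < h < i. The simplices of K, each written with vertices in increasing order, are:

  0-simplices (9): a, b, c, d, e, f, g, h, i
  1-simplices (27): ab, ac, ae, af, ag, ai, bd, be, bf, bh, bi, cd, ce, cf, cg, ch, de, df, dg, di, eh, ei, fg, fh, gh, gi, hi
  2-simplices (18): abe, abi, ace, acf, afg, agi, bde, bdf, bfh, bhi, cdf, cdg, ceh, cgh, dei, dgi, ehi, fgh

giving chain groups C_0 ≅ Z^9, C_1 ≅ Z^27, C_2 ≅ Z^18.

Boundary ∂_1: C_1 → C_0 is given by ∂[p,q] = [q] − [p]. For instance
  ∂ag = g − a.
The resulting 9×27 matrix has rank 8, and its Smith normal form has invariant factors (1,1,1,1,1,1,1,1).

∂_2: C_2 → C_1 sends each 2-simplex [p,q,r] to [q,r] − [p,r] + [p,q]. For instance
  ∂bfh = fh − bh + bf,
  ∂agi = gi − ai + ag.
The resulting 27×18 matrix has rank 18, and its Smith normal form has invariant factors (1,1,1,1,1,1,1,1,1,1,1,1,1,1,1,1,1,2).

From H_k ≅ ker(∂_k) / im(∂_{k+1}) we obtain:

  H_0: rank C_0 − rank ∂_1 = 9 − 8 = 1, and the invariant factors of ∂_1 are all 1, so H_0 = Z.

(K is a triangulation of the Klein bottle.)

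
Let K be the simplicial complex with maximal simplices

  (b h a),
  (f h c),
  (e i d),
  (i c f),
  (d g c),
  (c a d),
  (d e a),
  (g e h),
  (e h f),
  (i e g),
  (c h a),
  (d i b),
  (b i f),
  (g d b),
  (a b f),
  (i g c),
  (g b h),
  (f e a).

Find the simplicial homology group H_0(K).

H_0 ≅ Z.

Fix the vertex order a < b < c < d < e < f < g < h < i and write every simplex with vertices in increasing order. Then dim K = 2 and the simplices of K are:

  0-simplices (9): a, b, c, d, e, f, g, h, i
  1-simplices (27): ab, ac, ad, ae, af, ah, bd, bf, bg, bh, bi, cd, cf, cg, ch, ci, de, dg, di, ef, eg, eh, ei, fh, fi, gh, gi
  2-simplices (18): abf, abh, acd, ach, ade, aef, bdg, bdi, bfi, bgh, cdg, cfh, cfi, cgi, dei, efh, egh, egi

so the chain groups are C_0 ≅ Z^9, C_1 ≅ Z^27, C_2 ≅ Z^18.

Boundary ∂_1: C_1 → C_0 is given by ∂[p,q] = [q] − [p].
The resulting 9×27 matrix has rank 8, and its Smith normal form has invariant factors (1,1,1,1,1,1,1,1).

Boundary ∂_2: C_2 → C_1 acts by ∂[p,q,r] = [q,r] − [p,r] + [p,q]. For instance
  ∂aef = ef − af + ae,
  ∂acd = cd − ad + ac.
This gives a 27×18 integer matrix of rank 18; reducing to Smith normal form yields diagonal entries (1,1,1,1,1,1,1,1,1,1,1,1,1,1,1,1,1,2).

From H_k ≅ ker(∂_k) / im(∂_{k+1}) we obtain:

  H_0: rank C_0 − rank ∂_1 = 9 − 8 = 1, and the invariant factors of ∂_1 are all 1, so H_0 = Z.

(K is a triangulation of the Klein bottle.)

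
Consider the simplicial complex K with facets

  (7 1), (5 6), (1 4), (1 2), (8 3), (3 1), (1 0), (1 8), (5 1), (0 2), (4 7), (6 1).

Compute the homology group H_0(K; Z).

H_0 ≅ Z.

Order the vertices as 0 < 1 < 2 < 3 < 4 < 5 < 6 < 7 < 8. Listing each simplex with vertices in this order, K has dimension 1 with simplices:

  0-simplices (9): [0], [1], [2], [3], [4], [5], [6], [7], [8]
  1-simplices (12): [0,1], [0,2], [1,2], [1,3], [1,4], [1,5], [1,6], [1,7], [1,8], [3,8], [4,7], [5,6]

so the chain groups are C_0 ≅ Z^9, C_1 ≅ Z^12.

∂_1: C_1 → C_0 maps an edge to its endpoints' difference, ∂[p,q] = q − p. For instance
  ∂[1,4] = [4] − [1].
The 9×12 boundary matrix has rank 8 and Smith normal form diag(1,1,1,1,1,1,1,1).

Now H_k = ker ∂_k / im ∂_{k+1}, so:

  H_0: rank C_0 − rank ∂_1 = 9 − 8 = 1, and the invariant factors of ∂_1 are all 1, so H_0 ≅ Z.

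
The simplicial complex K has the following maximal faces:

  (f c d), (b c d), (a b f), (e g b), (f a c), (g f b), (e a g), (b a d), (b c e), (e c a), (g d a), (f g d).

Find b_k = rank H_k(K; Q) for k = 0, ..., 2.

Take the total order a < b < c < d < e < f < g on the vertex set. Then K (dimension 2) consists of the simplices:

  0-simplices (7): a, b, c, d, e, f, g
  1-simplices (18): ab, ac, ad, ae, af, ag, bc, bd, be, bf, bg, cd, ce, cf, df, dg, eg, fg
  2-simplices (12): abd, abf, ace, acf, adg, aeg, bcd, bce, beg, bfg, cdf, dfg

giving chain groups C_0 ≅ Z^7, C_1 ≅ Z^18, C_2 ≅ Z^12.

∂_1: C_1 → C_0 is given by ∂[p,q] = [q] − [p]. For instance
  ∂ae = e − a.
This gives a 7×18 integer matrix of rank 6; reducing to Smith normal form yields diagonal entries (1,1,1,1,1,1).

The boundary map ∂_2: C_2 → C_1 maps a triangle to the signed sum of its edges. For instance
  ∂cdf = df − cf + cd,
  ∂bcd = cd − bd + bc.
This gives a 18×12 integer matrix of rank 12; reducing to Smith normal form yields diagonal entries (1,1,1,1,1,1,1,1,1,1,1,2).

From H_k ≅ ker(∂_k) / im(∂_{k+1}) we obtain:

  H_0: rank C_0 − rank ∂_1 = 7 − 6 = 1, and the invariant factors of ∂_1 are all 1, so H_0 = Z.
  H_1: rank ker ∂_1 − rank ∂_2 = (18 − 6) − 12 = 0, and ∂_2 has invariant factor 2 > 1, so H_1 = Z/2Z.
  H_2: rank ker ∂_2 − rank ∂_3 = (12 − 12) − 0 = 0, and there is no ∂_3, so H_2 = 0.

Hence the Betti numbers are b_0 = 1, b_1 = 0, b_2 = 0.

b_0 = 1, b_1 = 0, b_2 = 0.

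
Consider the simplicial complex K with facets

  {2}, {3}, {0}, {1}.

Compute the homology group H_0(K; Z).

H_0 = Z^4.

Take the total order 0 < 1 < 2 < 3 on the vertex set. Then K (dimension 0) consists of the simplices:

  0-simplices (4): [0], [1], [2], [3]

so the chain groups are C_0 ≅ Z^4.

From H_k ≅ ker(∂_k) / im(∂_{k+1}) we obtain:

  H_0: rank C_0 − rank ∂_1 = 4 − 0 = 4, and there is no ∂_1, so H_0 = Z^4.

(K is a triangulation of a set of 4 points.)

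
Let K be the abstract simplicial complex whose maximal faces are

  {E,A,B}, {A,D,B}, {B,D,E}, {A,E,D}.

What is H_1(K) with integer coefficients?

Order the vertices as A < B < D < E. Listing each simplex with vertices in this order, K has dimension 2 with simplices:

  0-simplices (4): A, B, D, E
  1-simplices (6): AB, AD, AE, BD, BE, DE
  2-simplices (4): ABD, ABE, ADE, BDE

so the chain groups are C_0 ≅ Z^4, C_1 ≅ Z^6, C_2 ≅ Z^4.

∂_1: C_1 → C_0 maps an edge to its endpoints' difference, ∂[p,q] = q − p.
As a 4×6 matrix over Z this has rank 3, with invariant factors (1,1,1).

The boundary map ∂_2: C_2 → C_1 maps a triangle to the signed sum of its edges. For instance
  ∂ADE = DE − AE + AD,
  ∂ABD = BD − AD + AB.
As a 6×4 matrix over Z this has rank 3, with invariant factors (1,1,1).

Now H_k = ker ∂_k / im ∂_{k+1}, so:

  H_1: rank ker ∂_1 − rank ∂_2 = (6 − 3) − 3 = 0, and the invariant factors of ∂_2 are all 1, so H_1 = 0.

H_1 = 0.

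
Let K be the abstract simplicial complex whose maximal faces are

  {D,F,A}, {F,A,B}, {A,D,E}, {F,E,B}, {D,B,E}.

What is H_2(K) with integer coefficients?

K has 5 vertices, 10 edges, 5 triangles.
rank ∂_2 = 5, rank ∂_3 = 0 ⇒ b_2 = 5 − 5 − 0 = 0. So H_2 = 0.

H_2 = 0.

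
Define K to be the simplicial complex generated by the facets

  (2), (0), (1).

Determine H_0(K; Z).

K has 3 vertices.
rank ∂_0 = 0, rank ∂_1 = 0 ⇒ b_0 = 3 − 0 − 0 = 3. So H_0 ≅ Z^3.

H_0 ≅ Z^3.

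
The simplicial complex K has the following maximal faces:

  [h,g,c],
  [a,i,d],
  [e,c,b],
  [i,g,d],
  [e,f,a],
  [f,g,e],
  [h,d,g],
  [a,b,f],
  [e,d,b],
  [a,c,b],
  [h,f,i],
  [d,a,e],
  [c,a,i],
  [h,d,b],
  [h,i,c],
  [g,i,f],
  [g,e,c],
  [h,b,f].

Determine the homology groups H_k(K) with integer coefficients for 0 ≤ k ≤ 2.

K has 9 vertices, 27 edges, 18 triangles.
rank ∂_0 = 0, rank ∂_1 = 8 ⇒ b_0 = 9 − 0 − 8 = 1; all invariant factors of ∂_1 are 1 so no torsion. So H_0 ≅ Z.
rank ∂_1 = 8, rank ∂_2 = 18 ⇒ b_1 = 27 − 8 − 18 = 1; ∂_2 has invariant factor(s) [2] giving torsion. So H_1 ≅ Z ⊕ Z/2.
rank ∂_2 = 18, rank ∂_3 = 0 ⇒ b_2 = 18 − 18 − 0 = 0. So H_2 ≅ 0.

H_0 ≅ Z,  H_1 ≅ Z ⊕ Z/2,  H_2 = 0.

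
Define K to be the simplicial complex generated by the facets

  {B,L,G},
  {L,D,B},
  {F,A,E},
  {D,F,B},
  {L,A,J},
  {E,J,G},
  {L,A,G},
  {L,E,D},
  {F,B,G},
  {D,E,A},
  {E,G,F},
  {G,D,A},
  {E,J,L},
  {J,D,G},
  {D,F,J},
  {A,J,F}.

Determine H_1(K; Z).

We work with the vertex ordering A < B < D < E < F < G < J < L. The simplices of K, each written with vertices in increasing order, are:

  0-simplices (8): A, B, D, E, F, G, J, L
  1-simplices (24): AD, AE, AF, AG, AJ, AL, BD, BF, BG, BL, DE, DF, DG, DJ, DL, EF, EG, EJ, EL, FG, FJ, GJ, GL, JL
  2-simplices (16): ADE, ADG, AEF, AFJ, AGL, AJL, BDF, BDL, BFG, BGL, DEL, DFJ, DGJ, EFG, EGJ, EJL

Hence C_0 ≅ Z^8, C_1 ≅ Z^24, C_2 ≅ Z^16.

Boundary ∂_1: C_1 → C_0 maps an edge to its endpoints' difference, ∂[p,q] = q − p.
The resulting 8×24 matrix has rank 7, and its Smith normal form has invariant factors (1,1,1,1,1,1,1).

The boundary map ∂_2: C_2 → C_1 acts by ∂[p,q,r] = [q,r] − [p,r] + [p,q]. For instance
  ∂ADE = DE − AE + AD,
  ∂EFG = FG − EG + EF.
This gives a 24×16 integer matrix of rank 15; reducing to Smith normal form yields diagonal entries (1,1,1,1,1,1,1,1,1,1,1,1,1,1,1).

From H_k ≅ ker(∂_k) / im(∂_{k+1}) we obtain:

  H_1: rank ker ∂_1 − rank ∂_2 = (24 − 7) − 15 = 2, and the invariant factors of ∂_2 are all 1, so H_1 ≅ Z^2.

H_1 ≅ Z^2.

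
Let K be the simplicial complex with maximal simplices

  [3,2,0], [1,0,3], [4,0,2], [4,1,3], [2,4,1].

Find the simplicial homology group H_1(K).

We work with the vertex ordering 0 < 1 < 2 < 3 < 4. The simplices of K, each written with vertices in increasing order, are:

  0-simplices (5): [0], [1], [2], [3], [4]
  1-simplices (10): [0,1], [0,2], [0,3], [0,4], [1,2], [1,3], [1,4], [2,3], [2,4], [3,4]
  2-simplices (5): [0,1,3], [0,2,3], [0,2,4], [1,2,4], [1,3,4]

giving chain groups C_0 ≅ Z^5, C_1 ≅ Z^10, C_2 ≅ Z^5.

Boundary ∂_1: C_1 → C_0 sends each edge [p,q] (with p < q) to q − p. For instance
  ∂[0,4] = [4] − [0].
The 5×10 boundary matrix has rank 4 and Smith normal form diag(1,1,1,1).

∂_2: C_2 → C_1 sends each 2-simplex [p,q,r] to [q,r] − [p,r] + [p,q]. For instance
  ∂[1,3,4] = [3,4] − [1,4] + [1,3],
  ∂[0,1,3] = [1,3] − [0,3] + [0,1].
The 10×5 boundary matrix has rank 5 and Smith normal form diag(1,1,1,1,1).

Now H_k = ker ∂_k / im ∂_{k+1}, so:

  H_1: rank ker ∂_1 − rank ∂_2 = (10 − 4) − 5 = 1, and the invariant factors of ∂_2 are all 1, so H_1 = Z.

H_1 ≅ Z.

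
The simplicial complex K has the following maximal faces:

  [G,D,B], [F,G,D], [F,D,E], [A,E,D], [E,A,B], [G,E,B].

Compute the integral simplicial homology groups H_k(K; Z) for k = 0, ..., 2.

We work with the vertex ordering A < B < D < E < F < G. The simplices of K, each written with vertices in increasing order, are:

  0-simplices (6): A, B, D, E, F, G
  1-simplices (12): AB, AD, AE, BD, BE, BG, DE, DF, DG, EF, EG, FG
  2-simplices (6): ABE, ADE, BDG, BEG, DEF, DFG

Hence C_0 ≅ Z^6, C_1 ≅ Z^12, C_2 ≅ Z^6.

Boundary ∂_1: C_1 → C_0 maps an edge to its endpoints' difference, ∂[p,q] = q − p. For instance
  ∂BD = D − B.
The resulting 6×12 matrix has rank 5, and its Smith normal form has invariant factors (1,1,1,1,1).

∂_2: C_2 → C_1 maps a triangle to the signed sum of its edges. For instance
  ∂ADE = DE − AE + AD,
  ∂BEG = EG − BG + BE.
As a 12×6 matrix over Z this has rank 6, with invariant factors (1,1,1,1,1,1).

Now H_k = ker ∂_k / im ∂_{k+1}, so:

  H_0: rank C_0 − rank ∂_1 = 6 − 5 = 1, and the invariant factors of ∂_1 are all 1, so H_0 = Z.
  H_1: rank ker ∂_1 − rank ∂_2 = (12 − 5) − 6 = 1, and the invariant factors of ∂_2 are all 1, so H_1 = Z.
  H_2: rank ker ∂_2 − rank ∂_3 = (6 − 6) − 0 = 0, and there is no ∂_3, so H_2 = 0.

As a check, the Euler characteristic is 6 − 12 + 6 = 0, which agrees with 1 − 1 + 0 = 0.
(K is a triangulation of the cylinder S^1 x I.)

H_0 = Z,  H_1 = Z,  H_2 = 0.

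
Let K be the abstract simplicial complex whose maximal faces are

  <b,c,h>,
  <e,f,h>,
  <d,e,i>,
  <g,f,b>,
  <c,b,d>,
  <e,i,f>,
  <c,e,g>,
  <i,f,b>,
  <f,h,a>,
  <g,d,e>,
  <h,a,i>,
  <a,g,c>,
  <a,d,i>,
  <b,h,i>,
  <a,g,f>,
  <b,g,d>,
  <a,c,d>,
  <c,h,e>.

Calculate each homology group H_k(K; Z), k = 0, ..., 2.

H_0 = Z,  H_1 = Z ⊕ Z/2Z,  H_2 = 0.

K has 9 vertices, 27 edges, 18 triangles.
rank ∂_0 = 0, rank ∂_1 = 8 ⇒ b_0 = 9 − 0 − 8 = 1; all invariant factors of ∂_1 are 1 so no torsion. So H_0 ≅ Z.
rank ∂_1 = 8, rank ∂_2 = 18 ⇒ b_1 = 27 − 8 − 18 = 1; ∂_2 has invariant factor(s) [2] giving torsion. So H_1 ≅ Z ⊕ Z/2Z.
rank ∂_2 = 18, rank ∂_3 = 0 ⇒ b_2 = 18 − 18 − 0 = 0. So H_2 ≅ 0.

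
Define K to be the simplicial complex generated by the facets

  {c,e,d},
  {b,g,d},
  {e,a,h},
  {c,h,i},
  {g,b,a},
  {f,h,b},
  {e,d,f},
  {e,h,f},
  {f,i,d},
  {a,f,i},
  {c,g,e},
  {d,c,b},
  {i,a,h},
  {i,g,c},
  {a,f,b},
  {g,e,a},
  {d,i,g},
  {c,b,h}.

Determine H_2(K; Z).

Take the total order a < b < c < d < e < f < g < h < i on the vertex set. Then K (dimension 2) consists of the simplices:

  0-simplices (9): a, b, c, d, e, f, g, h, i
  1-simplices (27): ab, ae, af, ag, ah, ai, bc, bd, bf, bg, bh, cd, ce, cg, ch, ci, de, df, dg, di, ef, eg, eh, fh, fi, gi, hi
  2-simplices (18): abf, abg, aeg, aeh, afi, ahi, bcd, bch, bdg, bfh, cde, ceg, cgi, chi, def, dfi, dgi, efh

Hence C_0 ≅ Z^9, C_1 ≅ Z^27, C_2 ≅ Z^18.

The boundary map ∂_1: C_1 → C_0 is given by ∂[p,q] = [q] − [p]. For instance
  ∂bc = c − b.
The 9×27 boundary matrix has rank 8 and Smith normal form diag(1,1,1,1,1,1,1,1).

Boundary ∂_2: C_2 → C_1 sends each 2-simplex [p,q,r] to [q,r] − [p,r] + [p,q]. For instance
  ∂ceg = eg − cg + ce,
  ∂ahi = hi − ai + ah.
The resulting 27×18 matrix has rank 18, and its Smith normal form has invariant factors (1,1,1,1,1,1,1,1,1,1,1,1,1,1,1,1,1,2).

Computing H_k = (kernel of ∂_k) / (image of ∂_{k+1}):

  H_2: rank ker ∂_2 − rank ∂_3 = (18 − 18) − 0 = 0, and there is no ∂_3, so H_2 ≅ 0.

(K is a triangulation of the Klein bottle.)

H_2 = 0.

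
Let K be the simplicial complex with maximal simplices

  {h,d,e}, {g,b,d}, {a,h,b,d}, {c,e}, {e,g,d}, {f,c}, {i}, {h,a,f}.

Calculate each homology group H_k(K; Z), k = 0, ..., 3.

H_0 = Z^2,  H_1 = Z,  H_2 = 0,  H_3 = 0.

Order the vertices as a < b < c < d < e < f < g < h < i. Listing each simplex with vertices in this order, K has dimension 3 with simplices:

  0-simplices (9): a, b, c, d, e, f, g, h, i
  1-simplices (15): ab, ad, af, ah, bd, bg, bh, ce, cf, de, dg, dh, eg, eh, fh
  2-simplices (8): abd, abh, adh, afh, bdg, bdh, deg, deh
  3-simplices (1): abdh

giving chain groups C_0 ≅ Z^9, C_1 ≅ Z^15, C_2 ≅ Z^8, C_3 ≅ Z^1.

∂_1: C_1 → C_0 maps an edge to its endpoints' difference, ∂[p,q] = q − p.
The resulting 9×15 matrix has rank 7, and its Smith normal form has invariant factors (1,1,1,1,1,1,1).

∂_2: C_2 → C_1 acts by ∂[p,q,r] = [q,r] − [p,r] + [p,q]. For instance
  ∂bdg = dg − bg + bd,
  ∂abh = bh − ah + ab.
The 15×8 boundary matrix has rank 7 and Smith normal form diag(1,1,1,1,1,1,1).

Boundary ∂_3: C_3 → C_2 sends each 3-simplex σ to the alternating sum Σ_i (−1)^i (σ with its i-th vertex removed). For instance
  ∂abdh = bdh − adh + abh − abd.
This gives a 8×1 integer matrix of rank 1; reducing to Smith normal form yields diagonal entries (1).

Computing H_k = (kernel of ∂_k) / (image of ∂_{k+1}):

  H_0: rank C_0 − rank ∂_1 = 9 − 7 = 2, and the invariant factors of ∂_1 are all 1, so H_0 = Z^2.
  H_1: rank ker ∂_1 − rank ∂_2 = (15 − 7) − 7 = 1, and the invariant factors of ∂_2 are all 1, so H_1 = Z.
  H_2: rank ker ∂_2 − rank ∂_3 = (8 − 7) − 1 = 0, and the invariant factors of ∂_3 are all 1, so H_2 = 0.
  H_3: rank ker ∂_3 − rank ∂_4 = (1 − 1) − 0 = 0, and there is no ∂_4, so H_3 = 0.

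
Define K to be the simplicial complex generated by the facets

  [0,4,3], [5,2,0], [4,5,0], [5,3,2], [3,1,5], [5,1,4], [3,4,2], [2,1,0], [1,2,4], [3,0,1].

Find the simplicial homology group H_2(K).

H_2 ≅ 0.

K has 6 vertices, 15 edges, 10 triangles.
rank ∂_2 = 10, rank ∂_3 = 0 ⇒ b_2 = 10 − 10 − 0 = 0. So H_2 = 0.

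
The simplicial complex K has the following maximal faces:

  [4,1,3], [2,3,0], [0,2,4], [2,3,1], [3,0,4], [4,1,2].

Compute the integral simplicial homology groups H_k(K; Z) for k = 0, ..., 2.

H_0 ≅ Z,  H_1 = 0,  H_2 ≅ Z.

K has 5 vertices, 9 edges, 6 triangles.
rank ∂_0 = 0, rank ∂_1 = 4 ⇒ b_0 = 5 − 0 − 4 = 1; all invariant factors of ∂_1 are 1 so no torsion. So H_0 = Z.
rank ∂_1 = 4, rank ∂_2 = 5 ⇒ b_1 = 9 − 4 − 5 = 0; all invariant factors of ∂_2 are 1 so no torsion. So H_1 = 0.
rank ∂_2 = 5, rank ∂_3 = 0 ⇒ b_2 = 6 − 5 − 0 = 1. So H_2 = Z.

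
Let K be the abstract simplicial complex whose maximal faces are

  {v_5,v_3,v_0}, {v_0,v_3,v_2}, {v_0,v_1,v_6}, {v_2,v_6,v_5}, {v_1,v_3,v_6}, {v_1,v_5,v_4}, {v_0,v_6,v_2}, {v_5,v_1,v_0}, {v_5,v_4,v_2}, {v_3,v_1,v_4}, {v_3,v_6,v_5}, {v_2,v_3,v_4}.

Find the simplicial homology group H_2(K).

H_2 = 0.

Order the vertices as v_0 < v_1 < v_2 < v_3 < v_4 < v_5 < v_6. Listing each simplex with vertices in this order, K has dimension 2 with simplices:

  0-simplices (7): [v_0], [v_1], [v_2], [v_3], [v_4], [v_5], [v_6]
  1-simplices (18): (18 of them)
  2-simplices (12): (12 of them)

giving chain groups C_0 ≅ Z^7, C_1 ≅ Z^18, C_2 ≅ Z^12.

The boundary map ∂_1: C_1 → C_0 sends each edge [p,q] (with p < q) to q − p. For instance
  ∂[v_3,v_5] = [v_5] − [v_3].
This gives a 7×18 integer matrix of rank 6; reducing to Smith normal form yields diagonal entries (1,1,1,1,1,1).

∂_2: C_2 → C_1 maps a triangle to the signed sum of its edges. For instance
  ∂[v_0,v_2,v_3] = [v_2,v_3] − [v_0,v_3] + [v_0,v_2],
  ∂[v_0,v_3,v_5] = [v_3,v_5] − [v_0,v_5] + [v_0,v_3].
The resulting 18×12 matrix has rank 12, and its Smith normal form has invariant factors (1,1,1,1,1,1,1,1,1,1,1,2).

Reading off H_k = ker ∂_k / im ∂_{k+1}:

  H_2: rank ker ∂_2 − rank ∂_3 = (12 − 12) − 0 = 0, and there is no ∂_3, so H_2 ≅ 0.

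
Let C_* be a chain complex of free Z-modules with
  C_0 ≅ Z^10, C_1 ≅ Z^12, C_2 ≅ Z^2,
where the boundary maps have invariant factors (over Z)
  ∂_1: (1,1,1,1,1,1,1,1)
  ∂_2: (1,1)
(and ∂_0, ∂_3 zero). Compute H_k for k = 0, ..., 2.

H_0 ≅ Z^2,  H_1 ≅ Z^2,  H_2 = 0.

H_0: b_0 = 10 − 0 − 8 = 2; torsion from ∂_1 factors > 1: none. So H_0 ≅ Z^2.
H_1: b_1 = 12 − 8 − 2 = 2; torsion from ∂_2 factors > 1: none. So H_1 ≅ Z^2.
H_2: b_2 = 2 − 2 − 0 = 0; torsion from ∂_3 factors > 1: none. So H_2 ≅ 0.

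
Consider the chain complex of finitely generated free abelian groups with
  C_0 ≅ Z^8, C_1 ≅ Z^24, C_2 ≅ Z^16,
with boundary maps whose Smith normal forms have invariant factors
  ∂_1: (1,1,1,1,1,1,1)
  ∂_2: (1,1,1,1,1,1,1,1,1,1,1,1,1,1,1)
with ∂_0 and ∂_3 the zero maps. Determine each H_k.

H_0: b_0 = 8 − 0 − 7 = 1; torsion from ∂_1 factors > 1: none. So H_0 = Z.
H_1: b_1 = 24 − 7 − 15 = 2; torsion from ∂_2 factors > 1: none. So H_1 = Z^2.
H_2: b_2 = 16 − 15 − 0 = 1; torsion from ∂_3 factors > 1: none. So H_2 = Z.

H_0 = Z,  H_1 = Z^2,  H_2 = Z.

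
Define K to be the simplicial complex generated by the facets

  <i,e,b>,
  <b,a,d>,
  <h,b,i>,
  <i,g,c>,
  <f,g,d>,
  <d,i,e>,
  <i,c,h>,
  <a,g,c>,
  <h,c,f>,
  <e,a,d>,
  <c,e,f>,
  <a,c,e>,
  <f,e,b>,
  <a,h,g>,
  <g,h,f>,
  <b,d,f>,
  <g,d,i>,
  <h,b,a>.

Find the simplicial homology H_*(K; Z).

H_0 ≅ Z,  H_1 ≅ Z ⊕ Z_2,  H_2 = 0.

Take the total order a < b < c < d < e < f < g < h < i on the vertex set. Then K (dimension 2) consists of the simplices:

  0-simplices (9): a, b, c, d, e, f, g, h, i
  1-simplices (27): ab, ac, ad, ae, ag, ah, bd, be, bf, bh, bi, ce, cf, cg, ch, ci, de, df, dg, di, ef, ei, fg, fh, gh, gi, hi
  2-simplices (18): abd, abh, ace, acg, ade, agh, bdf, bef, bei, bhi, cef, cfh, cgi, chi, dei, dfg, dgi, fgh

giving chain groups C_0 ≅ Z^9, C_1 ≅ Z^27, C_2 ≅ Z^18.

Boundary ∂_1: C_1 → C_0 sends each edge [p,q] (with p < q) to q − p. For instance
  ∂ci = i − c.
The 9×27 boundary matrix has rank 8 and Smith normal form diag(1,1,1,1,1,1,1,1).

Boundary ∂_2: C_2 → C_1 maps a triangle to the signed sum of its edges. For instance
  ∂ade = de − ae + ad,
  ∂fgh = gh − fh + fg.
As a 27×18 matrix over Z this has rank 18, with invariant factors (1,1,1,1,1,1,1,1,1,1,1,1,1,1,1,1,1,2).

From H_k ≅ ker(∂_k) / im(∂_{k+1}) we obtain:

  H_0: rank C_0 − rank ∂_1 = 9 − 8 = 1, and the invariant factors of ∂_1 are all 1, so H_0 = Z.
  H_1: rank ker ∂_1 − rank ∂_2 = (27 − 8) − 18 = 1, and ∂_2 has invariant factor 2 > 1, so H_1 = Z ⊕ Z_2.
  H_2: rank ker ∂_2 − rank ∂_3 = (18 − 18) − 0 = 0, and there is no ∂_3, so H_2 = 0.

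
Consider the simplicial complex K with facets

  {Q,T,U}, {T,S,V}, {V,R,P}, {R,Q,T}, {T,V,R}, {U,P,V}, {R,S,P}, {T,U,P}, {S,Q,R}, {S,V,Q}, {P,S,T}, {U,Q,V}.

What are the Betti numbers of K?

b_0 = 1, b_1 = 0, b_2 = 0.

Order the vertices as P < Q < R < S < T < U < V. Listing each simplex with vertices in this order, K has dimension 2 with simplices:

  0-simplices (7): P, Q, R, S, T, U, V
  1-simplices (18): PR, PS, PT, PU, PV, QR, QS, QT, QU, QV, RS, RT, RV, ST, SV, TU, TV, UV
  2-simplices (12): PRS, PRV, PST, PTU, PUV, QRS, QRT, QSV, QTU, QUV, RTV, STV

giving chain groups C_0 ≅ Z^7, C_1 ≅ Z^18, C_2 ≅ Z^12.

∂_1: C_1 → C_0 sends each edge [p,q] (with p < q) to q − p. For instance
  ∂PS = S − P.
The 7×18 boundary matrix has rank 6 and Smith normal form diag(1,1,1,1,1,1).

∂_2: C_2 → C_1 acts by ∂[p,q,r] = [q,r] − [p,r] + [p,q]. For instance
  ∂STV = TV − SV + ST,
  ∂QSV = SV − QV + QS.
As a 18×12 matrix over Z this has rank 12, with invariant factors (1,1,1,1,1,1,1,1,1,1,1,2).

Computing H_k = (kernel of ∂_k) / (image of ∂_{k+1}):

  H_0: rank C_0 − rank ∂_1 = 7 − 6 = 1, and the invariant factors of ∂_1 are all 1, so H_0 ≅ Z.
  H_1: rank ker ∂_1 − rank ∂_2 = (18 − 6) − 12 = 0, and ∂_2 has invariant factor 2 > 1, so H_1 ≅ Z/2.
  H_2: rank ker ∂_2 − rank ∂_3 = (12 − 12) − 0 = 0, and there is no ∂_3, so H_2 ≅ 0.

Hence the Betti numbers are b_0 = 1, b_1 = 0, b_2 = 0.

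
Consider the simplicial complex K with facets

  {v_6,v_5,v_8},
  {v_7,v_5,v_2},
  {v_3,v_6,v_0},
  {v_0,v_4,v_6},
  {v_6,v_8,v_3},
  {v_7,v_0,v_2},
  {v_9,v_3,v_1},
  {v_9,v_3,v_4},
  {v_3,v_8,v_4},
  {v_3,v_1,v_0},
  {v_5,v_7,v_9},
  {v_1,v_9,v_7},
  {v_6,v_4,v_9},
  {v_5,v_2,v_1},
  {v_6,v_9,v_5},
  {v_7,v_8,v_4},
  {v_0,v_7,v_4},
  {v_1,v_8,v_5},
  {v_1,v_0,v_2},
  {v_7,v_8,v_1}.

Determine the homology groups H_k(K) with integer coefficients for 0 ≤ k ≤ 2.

H_0 = Z,  H_1 = Z ⊕ Z/2Z,  H_2 = 0.

K has 10 vertices, 30 edges, 20 triangles.
rank ∂_0 = 0, rank ∂_1 = 9 ⇒ b_0 = 10 − 0 − 9 = 1; all invariant factors of ∂_1 are 1 so no torsion. So H_0 ≅ Z.
rank ∂_1 = 9, rank ∂_2 = 20 ⇒ b_1 = 30 − 9 − 20 = 1; ∂_2 has invariant factor(s) [2] giving torsion. So H_1 ≅ Z ⊕ Z/2Z.
rank ∂_2 = 20, rank ∂_3 = 0 ⇒ b_2 = 20 − 20 − 0 = 0. So H_2 ≅ 0.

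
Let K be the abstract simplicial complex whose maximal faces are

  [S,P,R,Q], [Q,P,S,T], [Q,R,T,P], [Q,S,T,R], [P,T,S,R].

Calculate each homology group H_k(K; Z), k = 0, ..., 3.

K has 5 vertices, 10 edges, 10 triangles, 5 3-simplices.
rank ∂_0 = 0, rank ∂_1 = 4 ⇒ b_0 = 5 − 0 − 4 = 1; all invariant factors of ∂_1 are 1 so no torsion. So H_0 = Z.
rank ∂_1 = 4, rank ∂_2 = 6 ⇒ b_1 = 10 − 4 − 6 = 0; all invariant factors of ∂_2 are 1 so no torsion. So H_1 = 0.
rank ∂_2 = 6, rank ∂_3 = 4 ⇒ b_2 = 10 − 6 − 4 = 0; all invariant factors of ∂_3 are 1 so no torsion. So H_2 = 0.
rank ∂_3 = 4, rank ∂_4 = 0 ⇒ b_3 = 5 − 4 − 0 = 1. So H_3 = Z.

H_0 = Z,  H_1 = 0,  H_2 = 0,  H_3 = Z.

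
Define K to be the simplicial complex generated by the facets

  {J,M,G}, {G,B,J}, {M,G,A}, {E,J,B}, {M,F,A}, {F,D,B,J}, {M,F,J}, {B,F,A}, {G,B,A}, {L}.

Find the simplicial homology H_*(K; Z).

H_0 = Z^2,  H_1 = 0,  H_2 = Z,  H_3 = 0.

Take the total order A < B < D < E < F < G < J < L < M on the vertex set. Then K (dimension 3) consists of the simplices:

  0-simplices (9): A, B, D, E, F, G, J, L, M
  1-simplices (17): AB, AF, AG, AM, BD, BE, BF, BG, BJ, DF, DJ, EJ, FJ, FM, GJ, GM, JM
  2-simplices (12): ABF, ABG, AFM, AGM, BDF, BDJ, BEJ, BFJ, BGJ, DFJ, FJM, GJM
  3-simplices (1): BDFJ

so the chain groups are C_0 ≅ Z^9, C_1 ≅ Z^17, C_2 ≅ Z^12, C_3 ≅ Z^1.

∂_1: C_1 → C_0 maps an edge to its endpoints' difference, ∂[p,q] = q − p.
As a 9×17 matrix over Z this has rank 7, with invariant factors (1,1,1,1,1,1,1).

The boundary map ∂_2: C_2 → C_1 acts by ∂[p,q,r] = [q,r] − [p,r] + [p,q]. For instance
  ∂DFJ = FJ − DJ + DF,
  ∂AFM = FM − AM + AF.
This gives a 17×12 integer matrix of rank 10; reducing to Smith normal form yields diagonal entries (1,1,1,1,1,1,1,1,1,1).

∂_3: C_3 → C_2 sends each 3-simplex σ to the alternating sum Σ_i (−1)^i (σ with its i-th vertex removed). For instance
  ∂BDFJ = DFJ − BFJ + BDJ − BDF.
The resulting 12×1 matrix has rank 1, and its Smith normal form has invariant factors (1).

Reading off H_k = ker ∂_k / im ∂_{k+1}:

  H_0: rank C_0 − rank ∂_1 = 9 − 7 = 2, and the invariant factors of ∂_1 are all 1, so H_0 = Z^2.
  H_1: rank ker ∂_1 − rank ∂_2 = (17 − 7) − 10 = 0, and the invariant factors of ∂_2 are all 1, so H_1 = 0.
  H_2: rank ker ∂_2 − rank ∂_3 = (12 − 10) − 1 = 1, and the invariant factors of ∂_3 are all 1, so H_2 = Z.
  H_3: rank ker ∂_3 − rank ∂_4 = (1 − 1) − 0 = 0, and there is no ∂_4, so H_3 = 0.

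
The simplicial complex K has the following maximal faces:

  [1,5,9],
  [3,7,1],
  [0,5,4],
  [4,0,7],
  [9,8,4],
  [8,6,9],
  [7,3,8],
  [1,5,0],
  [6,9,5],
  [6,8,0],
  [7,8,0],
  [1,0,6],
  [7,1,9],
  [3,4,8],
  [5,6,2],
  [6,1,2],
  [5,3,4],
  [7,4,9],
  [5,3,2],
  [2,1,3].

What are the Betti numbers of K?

b_0 = 1, b_1 = 1, b_2 = 0.

We work with the vertex ordering 0 < 1 < 2 < 3 < 4 < 5 < 6 < 7 < 8 < 9. The simplices of K, each written with vertices in increasing order, are:

  0-simplices (10): [0], [1], [2], [3], [4], [5], [6], [7], [8], [9]
  1-simplices (30): (30 of them)
  2-simplices (20): (20 of them)

Hence C_0 ≅ Z^10, C_1 ≅ Z^30, C_2 ≅ Z^20.

The boundary map ∂_1: C_1 → C_0 is given by ∂[p,q] = [q] − [p].
As a 10×30 matrix over Z this has rank 9, with invariant factors (1,1,1,1,1,1,1,1,1).

Boundary ∂_2: C_2 → C_1 acts by ∂[p,q,r] = [q,r] − [p,r] + [p,q]. For instance
  ∂[0,6,8] = [6,8] − [0,8] + [0,6],
  ∂[3,4,5] = [4,5] − [3,5] + [3,4].
As a 30×20 matrix over Z this has rank 20, with invariant factors (1,1,1,1,1,1,1,1,1,1,1,1,1,1,1,1,1,1,1,2).

Computing H_k = (kernel of ∂_k) / (image of ∂_{k+1}):

  H_0: rank C_0 − rank ∂_1 = 10 − 9 = 1, and the invariant factors of ∂_1 are all 1, so H_0 = Z.
  H_1: rank ker ∂_1 − rank ∂_2 = (30 − 9) − 20 = 1, and ∂_2 has invariant factor 2 > 1, so H_1 = Z ⊕ Z/2Z.
  H_2: rank ker ∂_2 − rank ∂_3 = (20 − 20) − 0 = 0, and there is no ∂_3, so H_2 = 0.

Hence the Betti numbers are b_0 = 1, b_1 = 1, b_2 = 0.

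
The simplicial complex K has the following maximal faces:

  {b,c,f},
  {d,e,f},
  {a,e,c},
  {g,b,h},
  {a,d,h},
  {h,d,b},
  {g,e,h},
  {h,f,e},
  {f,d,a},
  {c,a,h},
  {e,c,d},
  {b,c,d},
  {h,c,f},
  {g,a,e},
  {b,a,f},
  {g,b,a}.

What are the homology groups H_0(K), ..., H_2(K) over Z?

H_0 ≅ Z,  H_1 ≅ Z^2,  H_2 ≅ Z.

Take the total order a < b < c < d < e < f < g < h on the vertex set. Then K (dimension 2) consists of the simplices:

  0-simplices (8): a, b, c, d, e, f, g, h
  1-simplices (24): ab, ac, ad, ae, af, ag, ah, bc, bd, bf, bg, bh, cd, ce, cf, ch, de, df, dh, ef, eg, eh, fh, gh
  2-simplices (16): abf, abg, ace, ach, adf, adh, aeg, bcd, bcf, bdh, bgh, cde, cfh, def, efh, egh

giving chain groups C_0 ≅ Z^8, C_1 ≅ Z^24, C_2 ≅ Z^16.

Boundary ∂_1: C_1 → C_0 is given by ∂[p,q] = [q] − [p].
This gives a 8×24 integer matrix of rank 7; reducing to Smith normal form yields diagonal entries (1,1,1,1,1,1,1).

The boundary map ∂_2: C_2 → C_1 maps a triangle to the signed sum of its edges. For instance
  ∂aeg = eg − ag + ae,
  ∂abg = bg − ag + ab.
The resulting 24×16 matrix has rank 15, and its Smith normal form has invariant factors (1,1,1,1,1,1,1,1,1,1,1,1,1,1,1).

Reading off H_k = ker ∂_k / im ∂_{k+1}:

  H_0: rank C_0 − rank ∂_1 = 8 − 7 = 1, and the invariant factors of ∂_1 are all 1, so H_0 ≅ Z.
  H_1: rank ker ∂_1 − rank ∂_2 = (24 − 7) − 15 = 2, and the invariant factors of ∂_2 are all 1, so H_1 ≅ Z^2.
  H_2: rank ker ∂_2 − rank ∂_3 = (16 − 15) − 0 = 1, and there is no ∂_3, so H_2 ≅ Z.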